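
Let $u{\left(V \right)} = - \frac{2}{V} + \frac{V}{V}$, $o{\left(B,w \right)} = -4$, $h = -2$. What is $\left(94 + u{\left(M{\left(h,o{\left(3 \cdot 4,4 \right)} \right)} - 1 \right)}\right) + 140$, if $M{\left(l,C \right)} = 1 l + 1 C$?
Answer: $\frac{1647}{7} \approx 235.29$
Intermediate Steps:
$M{\left(l,C \right)} = C + l$ ($M{\left(l,C \right)} = l + C = C + l$)
$u{\left(V \right)} = 1 - \frac{2}{V}$ ($u{\left(V \right)} = - \frac{2}{V} + 1 = 1 - \frac{2}{V}$)
$\left(94 + u{\left(M{\left(h,o{\left(3 \cdot 4,4 \right)} \right)} - 1 \right)}\right) + 140 = \left(94 + \frac{-2 - 7}{\left(-4 - 2\right) - 1}\right) + 140 = \left(94 + \frac{-2 - 7}{-6 - 1}\right) + 140 = \left(94 + \frac{-2 - 7}{-7}\right) + 140 = \left(94 - - \frac{9}{7}\right) + 140 = \left(94 + \frac{9}{7}\right) + 140 = \frac{667}{7} + 140 = \frac{1647}{7}$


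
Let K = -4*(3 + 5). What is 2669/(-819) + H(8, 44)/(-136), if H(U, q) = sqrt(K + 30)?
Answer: -2669/819 - I*sqrt(2)/136 ≈ -3.2589 - 0.010399*I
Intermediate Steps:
K = -32 (K = -4*8 = -32)
H(U, q) = I*sqrt(2) (H(U, q) = sqrt(-32 + 30) = sqrt(-2) = I*sqrt(2))
2669/(-819) + H(8, 44)/(-136) = 2669/(-819) + (I*sqrt(2))/(-136) = 2669*(-1/819) + (I*sqrt(2))*(-1/136) = -2669/819 - I*sqrt(2)/136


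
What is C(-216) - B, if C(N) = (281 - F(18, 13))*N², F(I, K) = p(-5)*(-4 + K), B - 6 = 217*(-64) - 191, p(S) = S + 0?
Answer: 15223929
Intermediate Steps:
p(S) = S
B = -14073 (B = 6 + (217*(-64) - 191) = 6 + (-13888 - 191) = 6 - 14079 = -14073)
F(I, K) = 20 - 5*K (F(I, K) = -5*(-4 + K) = 20 - 5*K)
C(N) = 326*N² (C(N) = (281 - (20 - 5*13))*N² = (281 - (20 - 65))*N² = (281 - 1*(-45))*N² = (281 + 45)*N² = 326*N²)
C(-216) - B = 326*(-216)² - 1*(-14073) = 326*46656 + 14073 = 15209856 + 14073 = 15223929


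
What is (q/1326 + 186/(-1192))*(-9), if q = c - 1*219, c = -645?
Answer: 957393/131716 ≈ 7.2686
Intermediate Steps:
q = -864 (q = -645 - 1*219 = -645 - 219 = -864)
(q/1326 + 186/(-1192))*(-9) = (-864/1326 + 186/(-1192))*(-9) = (-864*1/1326 + 186*(-1/1192))*(-9) = (-144/221 - 93/596)*(-9) = -106377/131716*(-9) = 957393/131716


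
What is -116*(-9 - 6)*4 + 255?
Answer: 7215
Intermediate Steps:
-116*(-9 - 6)*4 + 255 = -(-1740)*4 + 255 = -116*(-60) + 255 = 6960 + 255 = 7215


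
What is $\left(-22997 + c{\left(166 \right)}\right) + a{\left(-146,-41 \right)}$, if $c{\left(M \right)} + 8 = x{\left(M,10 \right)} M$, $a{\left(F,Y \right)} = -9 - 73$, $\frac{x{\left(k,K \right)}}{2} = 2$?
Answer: $-22423$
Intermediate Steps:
$x{\left(k,K \right)} = 4$ ($x{\left(k,K \right)} = 2 \cdot 2 = 4$)
$a{\left(F,Y \right)} = -82$ ($a{\left(F,Y \right)} = -9 - 73 = -82$)
$c{\left(M \right)} = -8 + 4 M$
$\left(-22997 + c{\left(166 \right)}\right) + a{\left(-146,-41 \right)} = \left(-22997 + \left(-8 + 4 \cdot 166\right)\right) - 82 = \left(-22997 + \left(-8 + 664\right)\right) - 82 = \left(-22997 + 656\right) - 82 = -22341 - 82 = -22423$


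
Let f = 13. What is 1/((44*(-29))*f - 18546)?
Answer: -1/35134 ≈ -2.8462e-5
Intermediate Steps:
1/((44*(-29))*f - 18546) = 1/((44*(-29))*13 - 18546) = 1/(-1276*13 - 18546) = 1/(-16588 - 18546) = 1/(-35134) = -1/35134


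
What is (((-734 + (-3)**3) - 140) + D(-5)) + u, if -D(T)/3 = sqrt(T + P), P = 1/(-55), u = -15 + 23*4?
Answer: -824 - 6*I*sqrt(3795)/55 ≈ -824.0 - 6.7204*I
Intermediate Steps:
u = 77 (u = -15 + 92 = 77)
P = -1/55 ≈ -0.018182
D(T) = -3*sqrt(-1/55 + T) (D(T) = -3*sqrt(T - 1/55) = -3*sqrt(-1/55 + T))
(((-734 + (-3)**3) - 140) + D(-5)) + u = (((-734 + (-3)**3) - 140) - 3*sqrt(-55 + 3025*(-5))/55) + 77 = (((-734 - 27) - 140) - 3*sqrt(-55 - 15125)/55) + 77 = ((-761 - 140) - 6*I*sqrt(3795)/55) + 77 = (-901 - 6*I*sqrt(3795)/55) + 77 = -824 - 6*I*sqrt(3795)/55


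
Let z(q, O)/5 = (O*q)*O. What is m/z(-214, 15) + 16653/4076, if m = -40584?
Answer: 695771689/163549500 ≈ 4.2542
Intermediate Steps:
z(q, O) = 5*q*O² (z(q, O) = 5*((O*q)*O) = 5*(q*O²) = 5*q*O²)
m/z(-214, 15) + 16653/4076 = -40584/(5*(-214)*15²) + 16653/4076 = -40584/(5*(-214)*225) + 16653*(1/4076) = -40584/(-240750) + 16653/4076 = -40584*(-1/240750) + 16653/4076 = 6764/40125 + 16653/4076 = 695771689/163549500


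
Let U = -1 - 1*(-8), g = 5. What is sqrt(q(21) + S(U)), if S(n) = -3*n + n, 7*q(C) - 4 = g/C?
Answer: I*sqrt(5907)/21 ≈ 3.6599*I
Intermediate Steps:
q(C) = 4/7 + 5/(7*C) (q(C) = 4/7 + (5/C)/7 = 4/7 + 5/(7*C))
U = 7 (U = -1 + 8 = 7)
S(n) = -2*n
sqrt(q(21) + S(U)) = sqrt((1/7)*(5 + 4*21)/21 - 2*7) = sqrt((1/7)*(1/21)*(5 + 84) - 14) = sqrt((1/7)*(1/21)*89 - 14) = sqrt(89/147 - 14) = sqrt(-1969/147) = I*sqrt(5907)/21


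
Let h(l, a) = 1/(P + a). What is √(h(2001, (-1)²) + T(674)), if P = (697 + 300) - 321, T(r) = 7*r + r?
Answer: √2471310645/677 ≈ 73.430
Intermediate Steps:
T(r) = 8*r
P = 676 (P = 997 - 321 = 676)
h(l, a) = 1/(676 + a)
√(h(2001, (-1)²) + T(674)) = √(1/(676 + (-1)²) + 8*674) = √(1/(676 + 1) + 5392) = √(1/677 + 5392) = √(3650385/677) = √2471310645/677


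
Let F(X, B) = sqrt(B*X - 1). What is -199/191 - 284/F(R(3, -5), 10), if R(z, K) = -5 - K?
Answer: -199/191 + 284*I ≈ -1.0419 + 284.0*I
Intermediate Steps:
F(X, B) = sqrt(-1 + B*X)
-199/191 - 284/F(R(3, -5), 10) = -199/191 - 284/sqrt(-1 + 10*(-5 - 1*(-5))) = -199*1/191 - 284/sqrt(-1 + 10*(-5 + 5)) = -199/191 - 284/sqrt(-1 + 10*0) = -199/191 - 284/sqrt(-1 + 0) = -199/191 - 284*(-I) = -199/191 - (-284)*I = -199/191 + 284*I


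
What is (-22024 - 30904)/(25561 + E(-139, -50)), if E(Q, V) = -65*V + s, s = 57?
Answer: -13232/7217 ≈ -1.8334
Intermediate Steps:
E(Q, V) = 57 - 65*V (E(Q, V) = -65*V + 57 = 57 - 65*V)
(-22024 - 30904)/(25561 + E(-139, -50)) = (-22024 - 30904)/(25561 + (57 - 65*(-50))) = -52928/(25561 + (57 + 3250)) = -52928/(25561 + 3307) = -52928/28868 = -52928*1/28868 = -13232/7217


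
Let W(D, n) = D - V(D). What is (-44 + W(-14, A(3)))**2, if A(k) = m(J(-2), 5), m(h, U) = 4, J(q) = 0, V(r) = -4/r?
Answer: 166464/49 ≈ 3397.2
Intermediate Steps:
A(k) = 4
W(D, n) = D + 4/D (W(D, n) = D - (-4)/D = D + 4/D)
(-44 + W(-14, A(3)))**2 = (-44 + (-14 + 4/(-14)))**2 = (-44 + (-14 + 4*(-1/14)))**2 = (-44 + (-14 - 2/7))**2 = (-44 - 100/7)**2 = (-408/7)**2 = 166464/49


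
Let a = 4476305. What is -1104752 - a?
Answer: -5581057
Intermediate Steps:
-1104752 - a = -1104752 - 1*4476305 = -1104752 - 4476305 = -5581057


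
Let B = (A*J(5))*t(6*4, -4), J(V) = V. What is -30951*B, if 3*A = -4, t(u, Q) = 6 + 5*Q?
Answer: -2888760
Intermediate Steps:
A = -4/3 (A = (⅓)*(-4) = -4/3 ≈ -1.3333)
B = 280/3 (B = (-4/3*5)*(6 + 5*(-4)) = -20*(6 - 20)/3 = -20/3*(-14) = 280/3 ≈ 93.333)
-30951*B = -30951*280/3 = -1*2888760 = -2888760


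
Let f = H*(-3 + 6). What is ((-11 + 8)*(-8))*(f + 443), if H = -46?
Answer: 7320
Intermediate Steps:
f = -138 (f = -46*(-3 + 6) = -46*3 = -138)
((-11 + 8)*(-8))*(f + 443) = ((-11 + 8)*(-8))*(-138 + 443) = -3*(-8)*305 = 24*305 = 7320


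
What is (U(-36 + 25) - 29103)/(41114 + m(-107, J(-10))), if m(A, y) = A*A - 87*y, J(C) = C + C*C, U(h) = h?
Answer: -29114/44733 ≈ -0.65084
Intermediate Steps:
J(C) = C + C²
m(A, y) = A² - 87*y
(U(-36 + 25) - 29103)/(41114 + m(-107, J(-10))) = ((-36 + 25) - 29103)/(41114 + ((-107)² - (-870)*(1 - 10))) = (-11 - 29103)/(41114 + (11449 - (-870)*(-9))) = -29114/(41114 + (11449 - 87*90)) = -29114/(41114 + (11449 - 7830)) = -29114/(41114 + 3619) = -29114/44733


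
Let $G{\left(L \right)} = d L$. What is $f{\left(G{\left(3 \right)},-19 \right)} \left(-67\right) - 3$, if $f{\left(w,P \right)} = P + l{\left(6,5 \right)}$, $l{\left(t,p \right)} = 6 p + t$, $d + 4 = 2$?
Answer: $-1142$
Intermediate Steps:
$d = -2$ ($d = -4 + 2 = -2$)
$l{\left(t,p \right)} = t + 6 p$
$G{\left(L \right)} = - 2 L$
$f{\left(w,P \right)} = 36 + P$ ($f{\left(w,P \right)} = P + \left(6 + 6 \cdot 5\right) = P + \left(6 + 30\right) = P + 36 = 36 + P$)
$f{\left(G{\left(3 \right)},-19 \right)} \left(-67\right) - 3 = \left(36 - 19\right) \left(-67\right) - 3 = 17 \left(-67\right) - 3 = -1139 - 3 = -1142$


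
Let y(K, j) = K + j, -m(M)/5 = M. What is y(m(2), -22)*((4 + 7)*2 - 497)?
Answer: 15200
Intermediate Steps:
m(M) = -5*M
y(m(2), -22)*((4 + 7)*2 - 497) = (-5*2 - 22)*((4 + 7)*2 - 497) = (-10 - 22)*(11*2 - 497) = -32*(22 - 497) = -32*(-475) = 15200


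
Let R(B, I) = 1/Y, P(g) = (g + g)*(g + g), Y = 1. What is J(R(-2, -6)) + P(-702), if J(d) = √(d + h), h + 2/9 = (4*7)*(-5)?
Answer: 1971216 + I*√1253/3 ≈ 1.9712e+6 + 11.799*I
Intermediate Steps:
P(g) = 4*g² (P(g) = (2*g)*(2*g) = 4*g²)
R(B, I) = 1 (R(B, I) = 1/1 = 1)
h = -1262/9 (h = -2/9 + (4*7)*(-5) = -2/9 + 28*(-5) = -2/9 - 140 = -1262/9 ≈ -140.22)
J(d) = √(-1262/9 + d) (J(d) = √(d - 1262/9) = √(-1262/9 + d))
J(R(-2, -6)) + P(-702) = √(-1262 + 9*1)/3 + 4*(-702)² = √(-1262 + 9)/3 + 4*492804 = √(-1253)/3 + 1971216 = (I*√1253)/3 + 1971216 = I*√1253/3 + 1971216 = 1971216 + I*√1253/3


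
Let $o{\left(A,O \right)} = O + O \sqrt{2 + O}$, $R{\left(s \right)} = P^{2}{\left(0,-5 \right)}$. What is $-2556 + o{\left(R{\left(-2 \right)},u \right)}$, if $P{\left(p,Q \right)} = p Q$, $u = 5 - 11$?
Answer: $-2562 - 12 i \approx -2562.0 - 12.0 i$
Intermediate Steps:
$u = -6$ ($u = 5 - 11 = -6$)
$P{\left(p,Q \right)} = Q p$
$R{\left(s \right)} = 0$ ($R{\left(s \right)} = \left(\left(-5\right) 0\right)^{2} = 0^{2} = 0$)
$-2556 + o{\left(R{\left(-2 \right)},u \right)} = -2556 - 6 \left(1 + \sqrt{2 - 6}\right) = -2556 - 6 \left(1 + \sqrt{-4}\right) = -2556 - 6 \left(1 + 2 i\right) = -2556 - \left(6 + 12 i\right) = -2562 - 12 i$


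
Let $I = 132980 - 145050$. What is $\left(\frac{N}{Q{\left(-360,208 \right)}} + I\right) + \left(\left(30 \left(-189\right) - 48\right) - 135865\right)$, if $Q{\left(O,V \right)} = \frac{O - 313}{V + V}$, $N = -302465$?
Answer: $\frac{22416971}{673} \approx 33309.0$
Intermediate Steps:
$Q{\left(O,V \right)} = \frac{-313 + O}{2 V}$
$I = -12070$
$\left(\frac{N}{Q{\left(-360,208 \right)}} + I\right) + \left(\left(30 \left(-189\right) - 48\right) - 135865\right) = \left(- \frac{302465}{\frac{1}{2} \cdot \frac{1}{208} \left(-313 - 360\right)} - 12070\right) + \left(\left(30 \left(-189\right) - 48\right) - 135865\right) = \left(- \frac{302465}{\frac{1}{2} \cdot \frac{1}{208} \left(-673\right)} - 12070\right) - 141583 = \left(- \frac{302465}{- \frac{673}{416}} - 12070\right) - 141583 = \left(\left(-302465\right) \left(- \frac{416}{673}\right) - 12070\right) - 141583 = \left(\frac{125825440}{673} - 12070\right) - 141583 = \frac{117702330}{673} - 141583 = \frac{22416971}{673}$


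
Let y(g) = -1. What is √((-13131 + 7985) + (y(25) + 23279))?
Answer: 2*√4533 ≈ 134.66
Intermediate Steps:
√((-13131 + 7985) + (y(25) + 23279)) = √((-13131 + 7985) + (-1 + 23279)) = √(-5146 + 23278) = √18132 = 2*√4533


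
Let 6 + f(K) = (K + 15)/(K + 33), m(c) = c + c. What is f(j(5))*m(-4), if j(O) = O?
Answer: 832/19 ≈ 43.789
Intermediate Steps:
m(c) = 2*c
f(K) = -6 + (15 + K)/(33 + K) (f(K) = -6 + (K + 15)/(K + 33) = -6 + (15 + K)/(33 + K))
f(j(5))*m(-4) = ((-183 - 5*5)/(33 + 5))*(2*(-4)) = ((-183 - 25)/38)*(-8) = ((1/38)*(-208))*(-8) = -104/19*(-8) = 832/19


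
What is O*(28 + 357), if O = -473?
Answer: -182105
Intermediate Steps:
O*(28 + 357) = -473*(28 + 357) = -473*385 = -182105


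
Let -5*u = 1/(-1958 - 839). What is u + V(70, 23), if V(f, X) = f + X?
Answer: 1300606/13985 ≈ 93.000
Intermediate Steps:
V(f, X) = X + f
u = 1/13985 (u = -1/(5*(-1958 - 839)) = -⅕/(-2797) = -⅕*(-1/2797) = 1/13985 ≈ 7.1505e-5)
u + V(70, 23) = 1/13985 + (23 + 70) = 1/13985 + 93 = 1300606/13985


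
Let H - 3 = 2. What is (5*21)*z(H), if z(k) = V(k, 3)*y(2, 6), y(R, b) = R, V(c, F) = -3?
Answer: -630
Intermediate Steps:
H = 5 (H = 3 + 2 = 5)
z(k) = -6 (z(k) = -3*2 = -6)
(5*21)*z(H) = (5*21)*(-6) = 105*(-6) = -630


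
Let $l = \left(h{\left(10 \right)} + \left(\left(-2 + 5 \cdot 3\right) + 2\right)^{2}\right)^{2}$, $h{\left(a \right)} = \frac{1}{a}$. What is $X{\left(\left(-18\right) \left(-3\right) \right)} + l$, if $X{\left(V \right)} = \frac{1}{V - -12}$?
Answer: $\frac{167211083}{3300} \approx 50670.0$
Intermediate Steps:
$X{\left(V \right)} = \frac{1}{12 + V}$ ($X{\left(V \right)} = \frac{1}{V + 12} = \frac{1}{12 + V}$)
$l = \frac{5067001}{100}$ ($l = \left(\frac{1}{10} + \left(\left(-2 + 5 \cdot 3\right) + 2\right)^{2}\right)^{2} = \left(\frac{1}{10} + \left(\left(-2 + 15\right) + 2\right)^{2}\right)^{2} = \left(\frac{1}{10} + \left(13 + 2\right)^{2}\right)^{2} = \left(\frac{1}{10} + 15^{2}\right)^{2} = \left(\frac{1}{10} + 225\right)^{2} = \left(\frac{2251}{10}\right)^{2} = \frac{5067001}{100} \approx 50670.0$)
$X{\left(\left(-18\right) \left(-3\right) \right)} + l = \frac{1}{12 - -54} + \frac{5067001}{100} = \frac{1}{12 + 54} + \frac{5067001}{100} = \frac{1}{66} + \frac{5067001}{100} = \frac{167211083}{3300}$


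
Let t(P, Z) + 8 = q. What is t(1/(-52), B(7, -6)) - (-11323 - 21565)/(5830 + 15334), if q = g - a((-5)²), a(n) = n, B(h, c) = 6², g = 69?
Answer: 198698/5291 ≈ 37.554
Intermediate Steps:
B(h, c) = 36
q = 44 (q = 69 - 1*(-5)² = 69 - 1*25 = 69 - 25 = 44)
t(P, Z) = 36 (t(P, Z) = -8 + 44 = 36)
t(1/(-52), B(7, -6)) - (-11323 - 21565)/(5830 + 15334) = 36 - (-11323 - 21565)/(5830 + 15334) = 36 - (-32888)/21164 = 36 - 1*(-8222/5291) = 36 + 8222/5291 = 198698/5291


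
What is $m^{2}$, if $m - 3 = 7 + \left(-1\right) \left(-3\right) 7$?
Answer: $961$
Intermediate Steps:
$m = 31$ ($m = 3 + \left(7 + \left(-1\right) \left(-3\right) 7\right) = 3 + \left(7 + 3 \cdot 7\right) = 3 + \left(7 + 21\right) = 3 + 28 = 31$)
$m^{2} = 31^{2} = 961$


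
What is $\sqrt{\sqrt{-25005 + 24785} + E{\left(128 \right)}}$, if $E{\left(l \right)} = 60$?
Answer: $\sqrt{60 + 2 i \sqrt{55}} \approx 7.804 + 0.9503 i$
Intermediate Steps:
$\sqrt{\sqrt{-25005 + 24785} + E{\left(128 \right)}} = \sqrt{\sqrt{-25005 + 24785} + 60} = \sqrt{\sqrt{-220} + 60} = \sqrt{2 i \sqrt{55} + 60} = \sqrt{60 + 2 i \sqrt{55}}$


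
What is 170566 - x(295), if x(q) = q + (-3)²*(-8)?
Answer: 170343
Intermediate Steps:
x(q) = -72 + q (x(q) = q + 9*(-8) = q - 72 = -72 + q)
170566 - x(295) = 170566 - (-72 + 295) = 170566 - 1*223 = 170566 - 223 = 170343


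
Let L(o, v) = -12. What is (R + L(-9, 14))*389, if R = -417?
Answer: -166881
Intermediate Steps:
(R + L(-9, 14))*389 = (-417 - 12)*389 = -429*389 = -166881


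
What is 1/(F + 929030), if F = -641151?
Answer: 1/287879 ≈ 3.4737e-6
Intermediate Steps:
1/(F + 929030) = 1/(-641151 + 929030) = 1/287879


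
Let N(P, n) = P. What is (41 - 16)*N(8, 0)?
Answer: 200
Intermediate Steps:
(41 - 16)*N(8, 0) = (41 - 16)*8 = 25*8 = 200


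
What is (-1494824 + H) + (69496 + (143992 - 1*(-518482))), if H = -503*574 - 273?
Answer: -1051849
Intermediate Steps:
H = -288995 (H = -288722 - 273 = -288995)
(-1494824 + H) + (69496 + (143992 - 1*(-518482))) = (-1494824 - 288995) + (69496 + (143992 - 1*(-518482))) = -1783819 + (69496 + (143992 + 518482)) = -1783819 + (69496 + 662474) = -1783819 + 731970 = -1051849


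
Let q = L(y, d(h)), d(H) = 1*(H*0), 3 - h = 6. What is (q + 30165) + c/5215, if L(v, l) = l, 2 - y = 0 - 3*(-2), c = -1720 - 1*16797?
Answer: 157291958/5215 ≈ 30161.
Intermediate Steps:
c = -18517 (c = -1720 - 16797 = -18517)
h = -3 (h = 3 - 1*6 = 3 - 6 = -3)
d(H) = 0 (d(H) = 1*0 = 0)
y = -4 (y = 2 - (0 - 3*(-2)) = 2 - (0 + 6) = 2 - 1*6 = 2 - 6 = -4)
q = 0
(q + 30165) + c/5215 = (0 + 30165) - 18517/5215 = 30165 - 18517*1/5215 = 30165 - 18517/5215 = 157291958/5215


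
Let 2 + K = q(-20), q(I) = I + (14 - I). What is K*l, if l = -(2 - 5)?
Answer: 36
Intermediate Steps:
q(I) = 14
K = 12 (K = -2 + 14 = 12)
l = 3 (l = -1*(-3) = 3)
K*l = 12*3 = 36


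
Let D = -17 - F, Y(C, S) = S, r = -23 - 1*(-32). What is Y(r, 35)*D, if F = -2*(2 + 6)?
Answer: -35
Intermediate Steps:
F = -16 (F = -2*8 = -16)
r = 9 (r = -23 + 32 = 9)
D = -1 (D = -17 - 1*(-16) = -17 + 16 = -1)
Y(r, 35)*D = 35*(-1) = -35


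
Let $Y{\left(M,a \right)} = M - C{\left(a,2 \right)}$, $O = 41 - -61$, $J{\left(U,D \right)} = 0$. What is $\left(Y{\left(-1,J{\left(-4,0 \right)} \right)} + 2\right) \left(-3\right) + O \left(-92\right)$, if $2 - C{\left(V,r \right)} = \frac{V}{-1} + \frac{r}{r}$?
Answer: $-9384$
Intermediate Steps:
$O = 102$ ($O = 41 + 61 = 102$)
$C{\left(V,r \right)} = 1 + V$ ($C{\left(V,r \right)} = 2 - \left(\frac{V}{-1} + \frac{r}{r}\right) = 2 - \left(V \left(-1\right) + 1\right) = 2 - \left(- V + 1\right) = 2 - \left(1 - V\right) = 2 + \left(-1 + V\right) = 1 + V$)
$Y{\left(M,a \right)} = -1 + M - a$ ($Y{\left(M,a \right)} = M - \left(1 + a\right) = -1 + M - a$)
$\left(Y{\left(-1,J{\left(-4,0 \right)} \right)} + 2\right) \left(-3\right) + O \left(-92\right) = \left(\left(-1 - 1 - 0\right) + 2\right) \left(-3\right) + 102 \left(-92\right) = \left(\left(-1 - 1 + 0\right) + 2\right) \left(-3\right) - 9384 = \left(-2 + 2\right) \left(-3\right) - 9384 = 0 \left(-3\right) - 9384 = 0 - 9384 = -9384$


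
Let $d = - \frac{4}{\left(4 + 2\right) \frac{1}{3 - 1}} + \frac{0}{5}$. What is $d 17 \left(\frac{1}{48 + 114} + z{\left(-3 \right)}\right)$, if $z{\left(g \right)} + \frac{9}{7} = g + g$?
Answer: $\frac{280670}{1701} \approx 165.0$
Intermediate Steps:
$d = - \frac{4}{3}$ ($d = - \frac{4}{6 \cdot \frac{1}{2}} + 0 \cdot \frac{1}{5} = - \frac{4}{6 \cdot \frac{1}{2}} + 0 = - \frac{4}{3} + 0 = - \frac{4}{3} \approx -1.3333$)
$z{\left(g \right)} = - \frac{9}{7} + 2 g$ ($z{\left(g \right)} = - \frac{9}{7} + \left(g + g\right) = - \frac{9}{7} + 2 g$)
$d 17 \left(\frac{1}{48 + 114} + z{\left(-3 \right)}\right) = \left(- \frac{4}{3}\right) 17 \left(\frac{1}{48 + 114} + \left(- \frac{9}{7} + 2 \left(-3\right)\right)\right) = - \frac{68 \left(\frac{1}{162} - \frac{51}{7}\right)}{3} = \left(- \frac{68}{3}\right) \left(- \frac{8255}{1134}\right) = \frac{280670}{1701}$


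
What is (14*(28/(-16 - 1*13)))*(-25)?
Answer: 9800/29 ≈ 337.93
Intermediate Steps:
(14*(28/(-16 - 1*13)))*(-25) = (14*(28/(-16 - 13)))*(-25) = (14*(28/(-29)))*(-25) = (14*(28*(-1/29)))*(-25) = (14*(-28/29))*(-25) = -392/29*(-25) = 9800/29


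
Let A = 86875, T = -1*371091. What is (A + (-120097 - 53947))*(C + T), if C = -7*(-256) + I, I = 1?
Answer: 32191337362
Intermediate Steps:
T = -371091
C = 1793 (C = -7*(-256) + 1 = 1792 + 1 = 1793)
(A + (-120097 - 53947))*(C + T) = (86875 + (-120097 - 53947))*(1793 - 371091) = (86875 - 174044)*(-369298) = -87169*(-369298) = 32191337362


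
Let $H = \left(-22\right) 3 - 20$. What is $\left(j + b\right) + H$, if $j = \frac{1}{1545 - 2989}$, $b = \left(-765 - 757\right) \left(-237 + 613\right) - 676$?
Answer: $- \frac{827461097}{1444} \approx -5.7303 \cdot 10^{5}$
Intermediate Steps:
$b = -572948$ ($b = \left(-1522\right) 376 - 676 = -572272 - 676 = -572948$)
$H = -86$ ($H = -66 - 20 = -86$)
$j = - \frac{1}{1444}$ ($j = \frac{1}{-1444} = - \frac{1}{1444} \approx -0.00069252$)
$\left(j + b\right) + H = \left(- \frac{1}{1444} - 572948\right) - 86 = - \frac{827336913}{1444} - 86 = - \frac{827461097}{1444}$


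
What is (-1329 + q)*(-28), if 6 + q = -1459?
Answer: 78232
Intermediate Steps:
q = -1465 (q = -6 - 1459 = -1465)
(-1329 + q)*(-28) = (-1329 - 1465)*(-28) = -2794*(-28) = 78232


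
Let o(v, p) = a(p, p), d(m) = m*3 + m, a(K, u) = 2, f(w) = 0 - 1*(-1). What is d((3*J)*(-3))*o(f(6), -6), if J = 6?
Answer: -432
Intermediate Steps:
f(w) = 1 (f(w) = 0 + 1 = 1)
d(m) = 4*m (d(m) = 3*m + m = 4*m)
o(v, p) = 2
d((3*J)*(-3))*o(f(6), -6) = (4*((3*6)*(-3)))*2 = (4*(18*(-3)))*2 = (4*(-54))*2 = -216*2 = -432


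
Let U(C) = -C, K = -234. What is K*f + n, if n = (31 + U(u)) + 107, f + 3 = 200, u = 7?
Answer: -45967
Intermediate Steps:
f = 197 (f = -3 + 200 = 197)
n = 131 (n = (31 - 1*7) + 107 = (31 - 7) + 107 = 24 + 107 = 131)
K*f + n = -234*197 + 131 = -46098 + 131 = -45967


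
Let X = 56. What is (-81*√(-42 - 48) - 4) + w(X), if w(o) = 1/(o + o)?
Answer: -447/112 - 243*I*√10 ≈ -3.9911 - 768.43*I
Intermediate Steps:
w(o) = 1/(2*o)
(-81*√(-42 - 48) - 4) + w(X) = (-81*√(-42 - 48) - 4) + (½)/56 = (-243*I*√10 - 4) + (½)*(1/56) = (-243*I*√10 - 4) + 1/112 = (-4 - 243*I*√10) + 1/112 = -447/112 - 243*I*√10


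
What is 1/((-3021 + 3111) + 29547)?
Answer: 1/29637 ≈ 3.3742e-5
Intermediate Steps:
1/((-3021 + 3111) + 29547) = 1/(90 + 29547) = 1/29637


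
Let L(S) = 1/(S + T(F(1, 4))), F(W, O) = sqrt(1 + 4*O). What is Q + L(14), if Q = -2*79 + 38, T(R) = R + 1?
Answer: -24945/208 - sqrt(17)/208 ≈ -119.95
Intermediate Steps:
T(R) = 1 + R
L(S) = 1/(1 + S + sqrt(17)) (L(S) = 1/(S + (1 + sqrt(1 + 4*4))) = 1/(S + (1 + sqrt(1 + 16))) = 1/(S + (1 + sqrt(17))) = 1/(1 + S + sqrt(17)))
Q = -120 (Q = -158 + 38 = -120)
Q + L(14) = -120 + 1/(1 + 14 + sqrt(17)) = -120 + 1/(15 + sqrt(17))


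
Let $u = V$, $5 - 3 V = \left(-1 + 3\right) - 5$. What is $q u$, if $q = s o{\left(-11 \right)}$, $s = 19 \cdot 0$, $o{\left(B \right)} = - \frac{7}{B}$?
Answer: $0$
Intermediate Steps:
$s = 0$
$V = \frac{8}{3}$ ($V = \frac{5}{3} - \frac{\left(-1 + 3\right) - 5}{3} = \frac{5}{3} - \frac{2 - 5}{3} = \frac{5}{3} - -1 = \frac{5}{3} + 1 = \frac{8}{3} \approx 2.6667$)
$q = 0$ ($q = 0 \left(- \frac{7}{-11}\right) = 0 \left(\left(-7\right) \left(- \frac{1}{11}\right)\right) = 0 \cdot \frac{7}{11} = 0$)
$u = \frac{8}{3} \approx 2.6667$
$q u = 0 \cdot \frac{8}{3} = 0$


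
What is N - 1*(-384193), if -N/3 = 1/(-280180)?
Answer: 107643194743/280180 ≈ 3.8419e+5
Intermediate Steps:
N = 3/280180 (N = -3/(-280180) = -3*(-1/280180) = 3/280180 ≈ 1.0707e-5)
N - 1*(-384193) = 3/280180 - 1*(-384193) = 3/280180 + 384193 = 107643194743/280180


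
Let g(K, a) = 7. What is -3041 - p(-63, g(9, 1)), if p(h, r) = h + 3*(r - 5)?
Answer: -2984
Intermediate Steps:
p(h, r) = -15 + h + 3*r (p(h, r) = h + 3*(-5 + r) = h + (-15 + 3*r) = -15 + h + 3*r)
-3041 - p(-63, g(9, 1)) = -3041 - (-15 - 63 + 3*7) = -3041 - (-15 - 63 + 21) = -3041 - 1*(-57) = -3041 + 57 = -2984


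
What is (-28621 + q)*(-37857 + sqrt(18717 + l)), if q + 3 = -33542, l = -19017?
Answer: 2353418262 - 621660*I*sqrt(3) ≈ 2.3534e+9 - 1.0767e+6*I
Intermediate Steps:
q = -33545 (q = -3 - 33542 = -33545)
(-28621 + q)*(-37857 + sqrt(18717 + l)) = (-28621 - 33545)*(-37857 + sqrt(18717 - 19017)) = -62166*(-37857 + sqrt(-300)) = -62166*(-37857 + 10*I*sqrt(3)) = 2353418262 - 621660*I*sqrt(3)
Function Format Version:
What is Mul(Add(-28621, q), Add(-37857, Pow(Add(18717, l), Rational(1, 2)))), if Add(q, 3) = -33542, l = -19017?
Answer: Add(2353418262, Mul(-621660, I, Pow(3, Rational(1, 2)))) ≈ Add(2.3534e+9, Mul(-1.0767e+6, I))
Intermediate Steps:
q = -33545 (q = Add(-3, -33542) = -33545)
Mul(Add(-28621, q), Add(-37857, Pow(Add(18717, l), Rational(1, 2)))) = Mul(Add(-28621, -33545), Add(-37857, Pow(Add(18717, -19017), Rational(1, 2)))) = Mul(-62166, Add(-37857, Pow(-300, Rational(1, 2)))) = Mul(-62166, Add(-37857, Mul(10, I, Pow(3, Rational(1, 2))))) = Add(2353418262, Mul(-621660, I, Pow(3, Rational(1, 2))))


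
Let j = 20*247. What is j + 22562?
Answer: 27502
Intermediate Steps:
j = 4940
j + 22562 = 4940 + 22562 = 27502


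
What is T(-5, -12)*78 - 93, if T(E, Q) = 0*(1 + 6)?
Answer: -93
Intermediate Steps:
T(E, Q) = 0 (T(E, Q) = 0*7 = 0)
T(-5, -12)*78 - 93 = 0*78 - 93 = 0 - 93 = -93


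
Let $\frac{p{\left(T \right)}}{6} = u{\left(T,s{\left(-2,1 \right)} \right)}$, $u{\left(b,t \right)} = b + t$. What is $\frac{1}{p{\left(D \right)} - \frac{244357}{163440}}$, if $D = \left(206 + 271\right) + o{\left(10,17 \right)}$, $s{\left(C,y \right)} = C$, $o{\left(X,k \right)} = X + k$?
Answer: $\frac{163440}{492036923} \approx 0.00033217$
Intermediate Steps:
$D = 504$ ($D = \left(206 + 271\right) + \left(10 + 17\right) = 477 + 27 = 504$)
$p{\left(T \right)} = -12 + 6 T$ ($p{\left(T \right)} = 6 \left(T - 2\right) = 6 \left(-2 + T\right) = -12 + 6 T$)
$\frac{1}{p{\left(D \right)} - \frac{244357}{163440}} = \frac{1}{\left(-12 + 6 \cdot 504\right) - \frac{244357}{163440}} = \frac{1}{\left(-12 + 3024\right) - \frac{244357}{163440}} = \frac{1}{3012 - \frac{244357}{163440}} = \frac{1}{\frac{492036923}{163440}} = \frac{163440}{492036923}$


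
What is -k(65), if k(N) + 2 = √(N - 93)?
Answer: 2 - 2*I*√7 ≈ 2.0 - 5.2915*I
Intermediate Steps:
k(N) = -2 + √(-93 + N) (k(N) = -2 + √(N - 93) = -2 + √(-93 + N))
-k(65) = -(-2 + √(-93 + 65)) = -(-2 + √(-28)) = -(-2 + 2*I*√7) = 2 - 2*I*√7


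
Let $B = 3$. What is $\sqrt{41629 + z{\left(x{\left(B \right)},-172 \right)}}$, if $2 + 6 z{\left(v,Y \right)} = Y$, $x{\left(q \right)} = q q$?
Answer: $40 \sqrt{26} \approx 203.96$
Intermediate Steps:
$x{\left(q \right)} = q^{2}$
$z{\left(v,Y \right)} = - \frac{1}{3} + \frac{Y}{6}$
$\sqrt{41629 + z{\left(x{\left(B \right)},-172 \right)}} = \sqrt{41629 + \left(- \frac{1}{3} + \frac{1}{6} \left(-172\right)\right)} = \sqrt{41629 - 29} = \sqrt{41600} = 40 \sqrt{26}$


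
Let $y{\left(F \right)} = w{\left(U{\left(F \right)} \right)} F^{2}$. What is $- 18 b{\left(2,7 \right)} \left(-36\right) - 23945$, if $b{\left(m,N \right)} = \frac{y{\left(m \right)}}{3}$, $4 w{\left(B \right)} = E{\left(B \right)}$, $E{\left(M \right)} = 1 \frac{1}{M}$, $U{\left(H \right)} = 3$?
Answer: $-23873$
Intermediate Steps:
$E{\left(M \right)} = \frac{1}{M}$
$w{\left(B \right)} = \frac{1}{4 B}$
$y{\left(F \right)} = \frac{F^{2}}{12}$ ($y{\left(F \right)} = \frac{1}{4 \cdot 3} F^{2} = \frac{1}{4} \cdot \frac{1}{3} F^{2} = \frac{F^{2}}{12}$)
$b{\left(m,N \right)} = \frac{m^{2}}{36}$ ($b{\left(m,N \right)} = \frac{\frac{1}{12} m^{2}}{3} = \frac{m^{2}}{12} \cdot \frac{1}{3} = \frac{m^{2}}{36}$)
$- 18 b{\left(2,7 \right)} \left(-36\right) - 23945 = - 18 \frac{2^{2}}{36} \left(-36\right) - 23945 = - 18 \cdot \frac{1}{36} \cdot 4 \left(-36\right) - 23945 = \left(-18\right) \frac{1}{9} \left(-36\right) - 23945 = \left(-2\right) \left(-36\right) - 23945 = 72 - 23945 = -23873$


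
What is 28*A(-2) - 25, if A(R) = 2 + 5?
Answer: 171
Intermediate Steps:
A(R) = 7
28*A(-2) - 25 = 28*7 - 25 = 196 - 25 = 171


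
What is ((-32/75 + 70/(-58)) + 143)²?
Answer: 94539030784/4730625 ≈ 19984.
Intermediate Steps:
((-32/75 + 70/(-58)) + 143)² = ((-32*1/75 + 70*(-1/58)) + 143)² = ((-32/75 - 35/29) + 143)² = (-3553/2175 + 143)² = (307472/2175)² = 94539030784/4730625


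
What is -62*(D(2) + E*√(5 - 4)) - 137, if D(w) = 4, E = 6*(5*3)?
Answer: -5965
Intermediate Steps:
E = 90 (E = 6*15 = 90)
-62*(D(2) + E*√(5 - 4)) - 137 = -62*(4 + 90*√(5 - 4)) - 137 = -62*(4 + 90*√1) - 137 = -62*(4 + 90*1) - 137 = -62*(4 + 90) - 137 = -62*94 - 137 = -5828 - 137 = -5965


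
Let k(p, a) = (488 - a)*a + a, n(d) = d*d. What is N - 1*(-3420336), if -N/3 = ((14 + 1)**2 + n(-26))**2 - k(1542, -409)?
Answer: -116913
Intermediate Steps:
n(d) = d**2
k(p, a) = a + a*(488 - a) (k(p, a) = a*(488 - a) + a = a + a*(488 - a))
N = -3537249 (N = -3*(((14 + 1)**2 + (-26)**2)**2 - (-409)*(489 - 1*(-409))) = -3*((15**2 + 676)**2 - (-409)*(489 + 409)) = -3*((225 + 676)**2 - (-409)*898) = -3*(901**2 - 1*(-367282)) = -3*(811801 + 367282) = -3*1179083 = -3537249)
N - 1*(-3420336) = -3537249 - 1*(-3420336) = -3537249 + 3420336 = -116913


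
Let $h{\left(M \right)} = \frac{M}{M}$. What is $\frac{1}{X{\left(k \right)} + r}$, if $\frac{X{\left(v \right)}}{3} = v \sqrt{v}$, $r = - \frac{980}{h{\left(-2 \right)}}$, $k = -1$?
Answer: $- \frac{980}{960409} + \frac{3 i}{960409} \approx -0.0010204 + 3.1237 \cdot 10^{-6} i$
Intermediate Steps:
$h{\left(M \right)} = 1$
$r = -980$ ($r = - \frac{980}{1} = \left(-980\right) 1 = -980$)
$X{\left(v \right)} = 3 v^{\frac{3}{2}}$ ($X{\left(v \right)} = 3 v \sqrt{v} = 3 v^{\frac{3}{2}}$)
$\frac{1}{X{\left(k \right)} + r} = \frac{1}{3 \left(-1\right)^{\frac{3}{2}} - 980} = \frac{1}{3 \left(- i\right) - 980} = \frac{1}{- 3 i - 980} = \frac{1}{-980 - 3 i} = \frac{-980 + 3 i}{960409}$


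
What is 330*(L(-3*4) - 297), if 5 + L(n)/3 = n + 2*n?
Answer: -138600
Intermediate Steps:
L(n) = -15 + 9*n (L(n) = -15 + 3*(n + 2*n) = -15 + 3*(3*n) = -15 + 9*n)
330*(L(-3*4) - 297) = 330*((-15 + 9*(-3*4)) - 297) = 330*((-15 + 9*(-12)) - 297) = 330*((-15 - 108) - 297) = 330*(-123 - 297) = 330*(-420) = -138600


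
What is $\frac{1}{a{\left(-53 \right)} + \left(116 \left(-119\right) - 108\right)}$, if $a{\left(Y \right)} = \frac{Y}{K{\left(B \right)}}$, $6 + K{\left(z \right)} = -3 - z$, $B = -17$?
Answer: $- \frac{8}{111349} \approx -7.1846 \cdot 10^{-5}$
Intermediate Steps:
$K{\left(z \right)} = -9 - z$ ($K{\left(z \right)} = -6 - \left(3 + z\right) = -9 - z$)
$a{\left(Y \right)} = \frac{Y}{8}$ ($a{\left(Y \right)} = \frac{Y}{-9 - -17} = \frac{Y}{-9 + 17} = \frac{Y}{8}$)
$\frac{1}{a{\left(-53 \right)} + \left(116 \left(-119\right) - 108\right)} = \frac{1}{\frac{1}{8} \left(-53\right) + \left(116 \left(-119\right) - 108\right)} = \frac{1}{- \frac{53}{8} - 13912} = \frac{1}{- \frac{111349}{8}} = - \frac{8}{111349}$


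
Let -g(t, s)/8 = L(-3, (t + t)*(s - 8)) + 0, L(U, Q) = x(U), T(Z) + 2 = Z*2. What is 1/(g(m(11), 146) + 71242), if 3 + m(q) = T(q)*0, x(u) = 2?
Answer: 1/71226 ≈ 1.4040e-5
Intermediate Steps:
T(Z) = -2 + 2*Z (T(Z) = -2 + Z*2 = -2 + 2*Z)
L(U, Q) = 2
m(q) = -3 (m(q) = -3 + (-2 + 2*q)*0 = -3 + 0 = -3)
g(t, s) = -16 (g(t, s) = -8*(2 + 0) = -8*2 = -16)
1/(g(m(11), 146) + 71242) = 1/(-16 + 71242) = 1/71226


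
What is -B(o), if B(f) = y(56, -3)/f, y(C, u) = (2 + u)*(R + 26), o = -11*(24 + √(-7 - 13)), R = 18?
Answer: -24/149 + 2*I*√5/149 ≈ -0.16107 + 0.030014*I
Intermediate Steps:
o = -264 - 22*I*√5 (o = -11*(24 + √(-20)) = -11*(24 + 2*I*√5) = -264 - 22*I*√5 ≈ -264.0 - 49.193*I)
y(C, u) = 88 + 44*u (y(C, u) = (2 + u)*(18 + 26) = (2 + u)*44 = 88 + 44*u)
B(f) = -44/f (B(f) = (88 + 44*(-3))/f = (88 - 132)/f = -44/f)
-B(o) = -(-44)/(-264 - 22*I*√5) = 44/(-264 - 22*I*√5)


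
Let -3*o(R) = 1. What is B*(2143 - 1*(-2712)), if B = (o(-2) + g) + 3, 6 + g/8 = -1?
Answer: -776800/3 ≈ -2.5893e+5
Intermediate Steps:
g = -56 (g = -48 + 8*(-1) = -48 - 8 = -56)
o(R) = -1/3 (o(R) = -1/3*1 = -1/3)
B = -160/3 (B = (-1/3 - 56) + 3 = -169/3 + 3 = -160/3 ≈ -53.333)
B*(2143 - 1*(-2712)) = -160*(2143 - 1*(-2712))/3 = -160*(2143 + 2712)/3 = -160/3*4855 = -776800/3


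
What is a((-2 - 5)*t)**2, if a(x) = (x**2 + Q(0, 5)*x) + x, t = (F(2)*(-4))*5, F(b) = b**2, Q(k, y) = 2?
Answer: 99401478400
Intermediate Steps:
t = -80 (t = (2**2*(-4))*5 = (4*(-4))*5 = -16*5 = -80)
a(x) = x**2 + 3*x (a(x) = (x**2 + 2*x) + x = x**2 + 3*x)
a((-2 - 5)*t)**2 = (((-2 - 5)*(-80))*(3 + (-2 - 5)*(-80)))**2 = ((-7*(-80))*(3 - 7*(-80)))**2 = (560*(3 + 560))**2 = (560*563)**2 = 315280**2 = 99401478400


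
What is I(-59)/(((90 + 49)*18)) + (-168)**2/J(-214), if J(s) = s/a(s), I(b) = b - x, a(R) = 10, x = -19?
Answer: -176543260/133857 ≈ -1318.9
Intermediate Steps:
I(b) = 19 + b (I(b) = b - 1*(-19) = b + 19 = 19 + b)
J(s) = s/10
I(-59)/(((90 + 49)*18)) + (-168)**2/J(-214) = (19 - 59)/(((90 + 49)*18)) + (-168)**2/(((1/10)*(-214))) = -40/(139*18) + 28224/(-107/5) = -40/2502 + 28224*(-5/107) = -40*1/2502 - 141120/107 = -20/1251 - 141120/107 = -176543260/133857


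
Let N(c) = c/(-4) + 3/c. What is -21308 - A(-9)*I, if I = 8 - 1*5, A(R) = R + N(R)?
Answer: -85147/4 ≈ -21287.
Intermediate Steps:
N(c) = 3/c - c/4 (N(c) = c*(-1/4) + 3/c = -c/4 + 3/c = 3/c - c/4)
A(R) = 3/R + 3*R/4 (A(R) = R + (3/R - R/4) = 3/R + 3*R/4)
I = 3 (I = 8 - 5 = 3)
-21308 - A(-9)*I = -21308 - (3/(-9) + (3/4)*(-9))*3 = -21308 - (3*(-1/9) - 27/4)*3 = -21308 - (-1/3 - 27/4)*3 = -21308 - (-85)*3/12 = -21308 - 1*(-85/4) = -21308 + 85/4 = -85147/4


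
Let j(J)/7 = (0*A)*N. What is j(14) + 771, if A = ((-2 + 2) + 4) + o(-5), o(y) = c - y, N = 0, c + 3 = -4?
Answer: 771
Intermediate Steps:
c = -7 (c = -3 - 4 = -7)
o(y) = -7 - y
A = 2 (A = ((-2 + 2) + 4) + (-7 - 1*(-5)) = (0 + 4) + (-7 + 5) = 4 - 2 = 2)
j(J) = 0 (j(J) = 7*((0*2)*0) = 7*(0*0) = 7*0 = 0)
j(14) + 771 = 0 + 771 = 771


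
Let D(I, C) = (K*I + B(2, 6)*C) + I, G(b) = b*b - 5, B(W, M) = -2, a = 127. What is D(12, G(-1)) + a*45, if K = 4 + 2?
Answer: 5807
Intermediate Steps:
G(b) = -5 + b² (G(b) = b² - 5 = -5 + b²)
K = 6
D(I, C) = -2*C + 7*I (D(I, C) = (6*I - 2*C) + I = (-2*C + 6*I) + I = -2*C + 7*I)
D(12, G(-1)) + a*45 = (-2*(-5 + (-1)²) + 7*12) + 127*45 = (-2*(-5 + 1) + 84) + 5715 = (-2*(-4) + 84) + 5715 = (8 + 84) + 5715 = 92 + 5715 = 5807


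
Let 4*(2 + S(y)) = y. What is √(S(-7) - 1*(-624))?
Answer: √2481/2 ≈ 24.905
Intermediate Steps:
S(y) = -2 + y/4
√(S(-7) - 1*(-624)) = √((-2 + (¼)*(-7)) - 1*(-624)) = √((-2 - 7/4) + 624) = √(-15/4 + 624) = √(2481/4) = √2481/2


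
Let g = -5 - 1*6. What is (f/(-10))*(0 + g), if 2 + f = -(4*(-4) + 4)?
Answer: 11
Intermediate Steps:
f = 10 (f = -2 - (4*(-4) + 4) = -2 - (-16 + 4) = -2 - 1*(-12) = -2 + 12 = 10)
g = -11 (g = -5 - 6 = -11)
(f/(-10))*(0 + g) = (10/(-10))*(0 - 11) = (10*(-1/10))*(-11) = -1*(-11) = 11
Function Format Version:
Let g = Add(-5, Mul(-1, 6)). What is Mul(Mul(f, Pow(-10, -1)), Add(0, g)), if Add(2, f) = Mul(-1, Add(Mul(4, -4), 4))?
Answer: 11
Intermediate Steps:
f = 10 (f = Add(-2, Mul(-1, Add(Mul(4, -4), 4))) = Add(-2, Mul(-1, Add(-16, 4))) = Add(-2, Mul(-1, -12)) = Add(-2, 12) = 10)
g = -11 (g = Add(-5, -6) = -11)
Mul(Mul(f, Pow(-10, -1)), Add(0, g)) = Mul(Mul(10, Pow(-10, -1)), Add(0, -11)) = Mul(Mul(10, Rational(-1, 10)), -11) = Mul(-1, -11) = 11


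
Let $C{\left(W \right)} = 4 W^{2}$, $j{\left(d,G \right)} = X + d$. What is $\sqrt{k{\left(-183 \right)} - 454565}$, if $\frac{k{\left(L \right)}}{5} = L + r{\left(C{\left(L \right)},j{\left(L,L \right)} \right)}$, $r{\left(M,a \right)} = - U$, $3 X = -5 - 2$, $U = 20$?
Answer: $6 i \sqrt{12655} \approx 674.97 i$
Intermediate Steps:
$X = - \frac{7}{3}$ ($X = \frac{-5 - 2}{3} = \frac{1}{3} \left(-7\right) = - \frac{7}{3} \approx -2.3333$)
$j{\left(d,G \right)} = - \frac{7}{3} + d$
$r{\left(M,a \right)} = -20$ ($r{\left(M,a \right)} = \left(-1\right) 20 = -20$)
$k{\left(L \right)} = -100 + 5 L$ ($k{\left(L \right)} = 5 \left(L - 20\right) = 5 \left(-20 + L\right) = -100 + 5 L$)
$\sqrt{k{\left(-183 \right)} - 454565} = \sqrt{\left(-100 + 5 \left(-183\right)\right) - 454565} = \sqrt{\left(-100 - 915\right) - 454565} = \sqrt{-1015 - 454565} = \sqrt{-455580} = 6 i \sqrt{12655}$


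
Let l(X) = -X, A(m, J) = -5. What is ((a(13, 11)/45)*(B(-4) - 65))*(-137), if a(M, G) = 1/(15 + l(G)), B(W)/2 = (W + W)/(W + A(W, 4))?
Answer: 77953/1620 ≈ 48.119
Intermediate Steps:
B(W) = 4*W/(-5 + W) (B(W) = 2*((W + W)/(W - 5)) = 2*((2*W)/(-5 + W)) = 2*(2*W/(-5 + W)) = 4*W/(-5 + W))
a(M, G) = 1/(15 - G)
((a(13, 11)/45)*(B(-4) - 65))*(-137) = ((-1/(-15 + 11)/45)*(4*(-4)/(-5 - 4) - 65))*(-137) = ((-1/(-4)*(1/45))*(4*(-4)/(-9) - 65))*(-137) = ((-1*(-¼)*(1/45))*(4*(-4)*(-⅑) - 65))*(-137) = (((¼)*(1/45))*(16/9 - 65))*(-137) = ((1/180)*(-569/9))*(-137) = -569/1620*(-137) = 77953/1620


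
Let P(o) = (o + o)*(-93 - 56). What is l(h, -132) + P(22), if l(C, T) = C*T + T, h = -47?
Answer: -484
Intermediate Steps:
l(C, T) = T + C*T
P(o) = -298*o (P(o) = (2*o)*(-149) = -298*o)
l(h, -132) + P(22) = -132*(1 - 47) - 298*22 = -132*(-46) - 6556 = 6072 - 6556 = -484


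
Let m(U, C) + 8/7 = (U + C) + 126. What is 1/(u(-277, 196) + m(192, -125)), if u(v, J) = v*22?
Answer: -7/41315 ≈ -0.00016943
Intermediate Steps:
m(U, C) = 874/7 + C + U (m(U, C) = -8/7 + ((U + C) + 126) = -8/7 + ((C + U) + 126) = -8/7 + (126 + C + U) = 874/7 + C + U)
u(v, J) = 22*v
1/(u(-277, 196) + m(192, -125)) = 1/(22*(-277) + (874/7 - 125 + 192)) = 1/(-6094 + 1343/7) = 1/(-41315/7) = -7/41315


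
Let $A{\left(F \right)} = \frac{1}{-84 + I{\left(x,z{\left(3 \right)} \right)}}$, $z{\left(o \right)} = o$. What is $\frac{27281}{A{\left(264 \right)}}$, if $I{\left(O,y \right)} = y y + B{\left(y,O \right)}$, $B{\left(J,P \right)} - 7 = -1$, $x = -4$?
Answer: $-1882389$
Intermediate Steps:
$B{\left(J,P \right)} = 6$ ($B{\left(J,P \right)} = 7 - 1 = 6$)
$I{\left(O,y \right)} = 6 + y^{2}$ ($I{\left(O,y \right)} = y y + 6 = y^{2} + 6 = 6 + y^{2}$)
$A{\left(F \right)} = - \frac{1}{69}$ ($A{\left(F \right)} = \frac{1}{-84 + \left(6 + 3^{2}\right)} = \frac{1}{-84 + \left(6 + 9\right)} = \frac{1}{-84 + 15} = \frac{1}{-69} = - \frac{1}{69}$)
$\frac{27281}{A{\left(264 \right)}} = \frac{27281}{- \frac{1}{69}} = 27281 \left(-69\right) = -1882389$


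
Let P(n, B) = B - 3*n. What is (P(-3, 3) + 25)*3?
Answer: 111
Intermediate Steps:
(P(-3, 3) + 25)*3 = ((3 - 3*(-3)) + 25)*3 = ((3 + 9) + 25)*3 = (12 + 25)*3 = 37*3 = 111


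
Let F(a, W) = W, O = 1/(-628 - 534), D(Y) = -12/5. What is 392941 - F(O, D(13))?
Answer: 1964717/5 ≈ 3.9294e+5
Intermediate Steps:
D(Y) = -12/5 (D(Y) = -12*1/5 = -12/5)
O = -1/1162 (O = 1/(-1162) = -1/1162 ≈ -0.00086058)
392941 - F(O, D(13)) = 392941 - 1*(-12/5) = 392941 + 12/5 = 1964717/5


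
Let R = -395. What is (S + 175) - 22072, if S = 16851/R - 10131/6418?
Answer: -55623455133/2535110 ≈ -21941.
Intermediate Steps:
S = -112151463/2535110 (S = 16851/(-395) - 10131/6418 = 16851*(-1/395) - 10131*1/6418 = -16851/395 - 10131/6418 = -112151463/2535110 ≈ -44.239)
(S + 175) - 22072 = (-112151463/2535110 + 175) - 22072 = 331492787/2535110 - 22072 = -55623455133/2535110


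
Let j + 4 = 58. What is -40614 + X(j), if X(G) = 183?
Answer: -40431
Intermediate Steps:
j = 54 (j = -4 + 58 = 54)
-40614 + X(j) = -40614 + 183 = -40431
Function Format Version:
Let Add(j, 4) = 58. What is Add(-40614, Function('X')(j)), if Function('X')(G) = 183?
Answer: -40431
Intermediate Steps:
j = 54 (j = Add(-4, 58) = 54)
Add(-40614, Function('X')(j)) = Add(-40614, 183) = -40431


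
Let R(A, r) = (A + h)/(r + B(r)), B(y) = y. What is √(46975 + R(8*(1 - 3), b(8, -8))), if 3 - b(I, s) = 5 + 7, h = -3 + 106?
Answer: √1690926/6 ≈ 216.73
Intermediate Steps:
h = 103
b(I, s) = -9 (b(I, s) = 3 - (5 + 7) = 3 - 1*12 = 3 - 12 = -9)
R(A, r) = (103 + A)/(2*r) (R(A, r) = (A + 103)/(r + r) = (103 + A)/((2*r)) = (103 + A)*(1/(2*r)) = (103 + A)/(2*r))
√(46975 + R(8*(1 - 3), b(8, -8))) = √(46975 + (½)*(103 + 8*(1 - 3))/(-9)) = √(46975 + (½)*(-⅑)*(103 + 8*(-2))) = √(46975 + (½)*(-⅑)*(103 - 16)) = √(46975 + (½)*(-⅑)*87) = √(46975 - 29/6) = √(281821/6) = √1690926/6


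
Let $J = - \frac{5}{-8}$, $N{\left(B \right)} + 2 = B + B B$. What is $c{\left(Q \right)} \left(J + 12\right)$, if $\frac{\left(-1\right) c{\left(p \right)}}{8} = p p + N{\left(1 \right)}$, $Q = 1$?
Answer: $-101$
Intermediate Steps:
$N{\left(B \right)} = -2 + B + B^{2}$ ($N{\left(B \right)} = -2 + \left(B + B B\right) = -2 + \left(B + B^{2}\right) = -2 + B + B^{2}$)
$c{\left(p \right)} = - 8 p^{2}$ ($c{\left(p \right)} = - 8 \left(p p + \left(-2 + 1 + 1^{2}\right)\right) = - 8 \left(p^{2} + \left(-2 + 1 + 1\right)\right) = - 8 \left(p^{2} + 0\right) = - 8 p^{2}$)
$J = \frac{5}{8}$ ($J = \left(-5\right) \left(- \frac{1}{8}\right) = \frac{5}{8} \approx 0.625$)
$c{\left(Q \right)} \left(J + 12\right) = - 8 \cdot 1^{2} \left(\frac{5}{8} + 12\right) = \left(-8\right) 1 \cdot \frac{101}{8} = \left(-8\right) \frac{101}{8} = -101$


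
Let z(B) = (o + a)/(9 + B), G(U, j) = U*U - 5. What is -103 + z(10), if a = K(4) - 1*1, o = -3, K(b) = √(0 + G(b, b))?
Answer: -1961/19 + √11/19 ≈ -103.04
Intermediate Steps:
G(U, j) = -5 + U² (G(U, j) = U² - 5 = -5 + U²)
K(b) = √(-5 + b²) (K(b) = √(0 + (-5 + b²)) = √(-5 + b²))
a = -1 + √11 (a = √(-5 + 4²) - 1*1 = √(-5 + 16) - 1 = √11 - 1 = -1 + √11 ≈ 2.3166)
z(B) = (-4 + √11)/(9 + B) (z(B) = (-3 + (-1 + √11))/(9 + B) = (-4 + √11)/(9 + B))
-103 + z(10) = -103 + (-4 + √11)/(9 + 10) = -103 + (-4 + √11)/19 = -103 + (-4/19 + √11/19) = -1961/19 + √11/19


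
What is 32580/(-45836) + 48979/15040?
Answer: 438749561/172343360 ≈ 2.5458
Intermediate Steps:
32580/(-45836) + 48979/15040 = 32580*(-1/45836) + 48979*(1/15040) = -8145/11459 + 48979/15040 = 438749561/172343360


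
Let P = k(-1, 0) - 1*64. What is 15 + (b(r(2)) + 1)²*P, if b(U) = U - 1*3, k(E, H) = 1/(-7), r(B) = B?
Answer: 15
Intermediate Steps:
k(E, H) = -⅐
b(U) = -3 + U (b(U) = U - 3 = -3 + U)
P = -449/7 (P = -⅐ - 1*64 = -⅐ - 64 = -449/7 ≈ -64.143)
15 + (b(r(2)) + 1)²*P = 15 + ((-3 + 2) + 1)²*(-449/7) = 15 + (-1 + 1)²*(-449/7) = 15 + 0²*(-449/7) = 15 + 0*(-449/7) = 15 + 0 = 15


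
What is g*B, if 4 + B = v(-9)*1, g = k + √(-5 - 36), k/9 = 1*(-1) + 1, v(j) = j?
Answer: -13*I*√41 ≈ -83.241*I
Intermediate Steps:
k = 0 (k = 9*(1*(-1) + 1) = 9*(-1 + 1) = 9*0 = 0)
g = I*√41 (g = 0 + √(-5 - 36) = 0 + √(-41) = 0 + I*√41 = I*√41 ≈ 6.4031*I)
B = -13 (B = -4 - 9*1 = -4 - 9 = -13)
g*B = (I*√41)*(-13) = -13*I*√41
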